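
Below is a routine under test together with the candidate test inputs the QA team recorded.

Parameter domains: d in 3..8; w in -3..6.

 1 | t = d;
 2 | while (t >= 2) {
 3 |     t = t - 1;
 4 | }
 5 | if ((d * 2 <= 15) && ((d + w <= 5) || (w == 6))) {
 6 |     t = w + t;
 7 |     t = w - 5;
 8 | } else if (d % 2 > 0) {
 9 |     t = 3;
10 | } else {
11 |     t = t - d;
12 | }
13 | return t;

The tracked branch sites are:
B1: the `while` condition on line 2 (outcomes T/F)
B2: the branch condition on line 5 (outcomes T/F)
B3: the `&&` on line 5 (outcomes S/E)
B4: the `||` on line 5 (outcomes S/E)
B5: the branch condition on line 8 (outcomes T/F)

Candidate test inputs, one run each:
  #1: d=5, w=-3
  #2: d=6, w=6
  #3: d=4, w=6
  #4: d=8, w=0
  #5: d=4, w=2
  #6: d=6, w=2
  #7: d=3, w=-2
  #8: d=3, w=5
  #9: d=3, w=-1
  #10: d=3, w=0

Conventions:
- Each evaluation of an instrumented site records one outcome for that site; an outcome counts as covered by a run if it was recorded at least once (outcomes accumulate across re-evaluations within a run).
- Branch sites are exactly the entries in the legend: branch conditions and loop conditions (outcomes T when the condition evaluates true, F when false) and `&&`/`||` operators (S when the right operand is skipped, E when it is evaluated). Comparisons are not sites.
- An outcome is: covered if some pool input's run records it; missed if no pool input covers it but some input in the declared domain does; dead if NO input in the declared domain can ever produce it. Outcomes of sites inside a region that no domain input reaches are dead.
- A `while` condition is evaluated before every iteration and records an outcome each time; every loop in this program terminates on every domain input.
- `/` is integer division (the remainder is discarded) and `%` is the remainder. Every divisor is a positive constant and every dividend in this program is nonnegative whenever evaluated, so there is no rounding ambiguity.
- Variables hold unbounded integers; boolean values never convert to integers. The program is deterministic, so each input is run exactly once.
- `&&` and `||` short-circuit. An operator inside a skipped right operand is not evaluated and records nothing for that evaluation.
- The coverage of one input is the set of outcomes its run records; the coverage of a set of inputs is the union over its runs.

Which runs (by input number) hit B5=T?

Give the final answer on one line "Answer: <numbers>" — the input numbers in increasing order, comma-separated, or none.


input #1 (d=5, w=-3): never hits B5=T
input #2 (d=6, w=6): never hits B5=T
input #3 (d=4, w=6): never hits B5=T
input #4 (d=8, w=0): never hits B5=T
input #5 (d=4, w=2): never hits B5=T
input #6 (d=6, w=2): never hits B5=T
input #7 (d=3, w=-2): never hits B5=T
input #8 (d=3, w=5): hits B5=T
input #9 (d=3, w=-1): never hits B5=T
input #10 (d=3, w=0): never hits B5=T
Answer: 8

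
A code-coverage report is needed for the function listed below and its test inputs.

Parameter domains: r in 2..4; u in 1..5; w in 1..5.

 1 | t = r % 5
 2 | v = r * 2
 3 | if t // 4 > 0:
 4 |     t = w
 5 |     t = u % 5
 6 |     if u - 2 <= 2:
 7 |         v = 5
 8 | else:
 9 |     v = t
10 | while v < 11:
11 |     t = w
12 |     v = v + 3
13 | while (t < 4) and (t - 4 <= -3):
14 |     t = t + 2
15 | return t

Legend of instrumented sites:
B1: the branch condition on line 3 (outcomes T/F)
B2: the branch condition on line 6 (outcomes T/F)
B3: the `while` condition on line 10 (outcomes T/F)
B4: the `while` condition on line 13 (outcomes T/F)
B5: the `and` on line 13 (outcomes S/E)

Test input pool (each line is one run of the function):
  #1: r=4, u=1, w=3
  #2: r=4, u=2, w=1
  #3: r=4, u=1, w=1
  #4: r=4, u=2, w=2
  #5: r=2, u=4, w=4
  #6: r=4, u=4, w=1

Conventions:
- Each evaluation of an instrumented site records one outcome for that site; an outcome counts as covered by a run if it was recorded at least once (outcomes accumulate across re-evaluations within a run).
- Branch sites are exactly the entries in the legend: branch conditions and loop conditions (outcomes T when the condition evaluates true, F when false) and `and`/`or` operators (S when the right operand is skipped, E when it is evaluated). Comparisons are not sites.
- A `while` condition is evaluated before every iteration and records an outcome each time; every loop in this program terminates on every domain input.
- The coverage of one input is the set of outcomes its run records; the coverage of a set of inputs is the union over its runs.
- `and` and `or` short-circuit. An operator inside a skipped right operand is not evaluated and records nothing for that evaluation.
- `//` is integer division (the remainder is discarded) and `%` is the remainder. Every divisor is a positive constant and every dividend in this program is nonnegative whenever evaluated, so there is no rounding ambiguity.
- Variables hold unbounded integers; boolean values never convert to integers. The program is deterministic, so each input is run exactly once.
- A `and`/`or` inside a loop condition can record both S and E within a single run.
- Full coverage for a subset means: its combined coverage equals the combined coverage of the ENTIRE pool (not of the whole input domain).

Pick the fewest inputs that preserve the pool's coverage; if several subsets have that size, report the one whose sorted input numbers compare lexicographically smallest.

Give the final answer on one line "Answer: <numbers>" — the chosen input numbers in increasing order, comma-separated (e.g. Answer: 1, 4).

#1 (r=4, u=1, w=3) -> B1->T, B2->T, B3->T, B3->T, B3->F, B5->E, B4->F; covered: B1=T, B2=T, B3=T, B3=F, B4=F, B5=E
#2 (r=4, u=2, w=1) -> B1->T, B2->T, B3->T, B3->T, B3->F, B5->E, B4->T, B5->E, B4->F; covered: B1=T, B2=T, B3=T, B3=F, B4=T, B4=F, B5=E
#3 (r=4, u=1, w=1) -> B1->T, B2->T, B3->T, B3->T, B3->F, B5->E, B4->T, B5->E, B4->F; covered: B1=T, B2=T, B3=T, B3=F, B4=T, B4=F, B5=E
#4 (r=4, u=2, w=2) -> B1->T, B2->T, B3->T, B3->T, B3->F, B5->E, B4->F; covered: B1=T, B2=T, B3=T, B3=F, B4=F, B5=E
#5 (r=2, u=4, w=4) -> B1->F, B3->T, B3->T, B3->T, B3->F, B5->S, B4->F; covered: B1=F, B3=T, B3=F, B4=F, B5=S
#6 (r=4, u=4, w=1) -> B1->T, B2->T, B3->T, B3->T, B3->F, B5->E, B4->T, B5->E, B4->F; covered: B1=T, B2=T, B3=T, B3=F, B4=T, B4=F, B5=E
the full pool covers 9 outcomes: B1=T, B1=F, B2=T, B3=T, B3=F, B4=T, B4=F, B5=S, B5=E
no size-1 subset reaches all 9 outcomes (best union: 7/9)
inputs {2, 5} (size 2) cover everything; no size-2 subset with a lexicographically smaller index list covers all 9

Answer: 2, 5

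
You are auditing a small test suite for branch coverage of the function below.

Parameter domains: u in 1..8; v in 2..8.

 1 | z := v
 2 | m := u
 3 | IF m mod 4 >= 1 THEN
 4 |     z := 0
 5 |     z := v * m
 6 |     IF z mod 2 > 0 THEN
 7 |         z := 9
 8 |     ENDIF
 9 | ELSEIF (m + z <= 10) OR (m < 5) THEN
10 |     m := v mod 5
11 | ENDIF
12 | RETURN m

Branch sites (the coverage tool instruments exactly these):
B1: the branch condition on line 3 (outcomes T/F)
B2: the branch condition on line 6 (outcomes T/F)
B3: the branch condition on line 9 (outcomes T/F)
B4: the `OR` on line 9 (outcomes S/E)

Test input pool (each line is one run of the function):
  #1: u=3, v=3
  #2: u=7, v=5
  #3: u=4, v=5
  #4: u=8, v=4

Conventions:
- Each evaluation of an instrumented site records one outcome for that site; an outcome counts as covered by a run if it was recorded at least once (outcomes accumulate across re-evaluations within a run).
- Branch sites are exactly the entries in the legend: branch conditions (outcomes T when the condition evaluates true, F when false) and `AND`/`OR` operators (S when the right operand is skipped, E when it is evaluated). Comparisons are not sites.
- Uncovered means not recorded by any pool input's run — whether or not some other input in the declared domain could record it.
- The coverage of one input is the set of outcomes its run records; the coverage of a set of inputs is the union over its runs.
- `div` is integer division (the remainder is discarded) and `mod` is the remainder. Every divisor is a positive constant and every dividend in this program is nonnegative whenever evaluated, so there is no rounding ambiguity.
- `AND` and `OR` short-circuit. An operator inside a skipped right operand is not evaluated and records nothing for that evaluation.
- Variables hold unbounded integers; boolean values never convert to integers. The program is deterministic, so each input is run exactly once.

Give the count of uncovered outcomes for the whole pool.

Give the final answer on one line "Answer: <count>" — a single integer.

input #1, u=3, v=3: outcomes B1=T, B2=T
input #2, u=7, v=5: outcomes B1=T, B2=T
input #3, u=4, v=5: outcomes B1=F, B3=T, B4=S
input #4, u=8, v=4: outcomes B1=F, B3=F, B4=E
union over the pool: B1=T, B1=F, B2=T, B3=T, B3=F, B4=S, B4=E
uncovered (1 of 8): B2=F

Answer: 1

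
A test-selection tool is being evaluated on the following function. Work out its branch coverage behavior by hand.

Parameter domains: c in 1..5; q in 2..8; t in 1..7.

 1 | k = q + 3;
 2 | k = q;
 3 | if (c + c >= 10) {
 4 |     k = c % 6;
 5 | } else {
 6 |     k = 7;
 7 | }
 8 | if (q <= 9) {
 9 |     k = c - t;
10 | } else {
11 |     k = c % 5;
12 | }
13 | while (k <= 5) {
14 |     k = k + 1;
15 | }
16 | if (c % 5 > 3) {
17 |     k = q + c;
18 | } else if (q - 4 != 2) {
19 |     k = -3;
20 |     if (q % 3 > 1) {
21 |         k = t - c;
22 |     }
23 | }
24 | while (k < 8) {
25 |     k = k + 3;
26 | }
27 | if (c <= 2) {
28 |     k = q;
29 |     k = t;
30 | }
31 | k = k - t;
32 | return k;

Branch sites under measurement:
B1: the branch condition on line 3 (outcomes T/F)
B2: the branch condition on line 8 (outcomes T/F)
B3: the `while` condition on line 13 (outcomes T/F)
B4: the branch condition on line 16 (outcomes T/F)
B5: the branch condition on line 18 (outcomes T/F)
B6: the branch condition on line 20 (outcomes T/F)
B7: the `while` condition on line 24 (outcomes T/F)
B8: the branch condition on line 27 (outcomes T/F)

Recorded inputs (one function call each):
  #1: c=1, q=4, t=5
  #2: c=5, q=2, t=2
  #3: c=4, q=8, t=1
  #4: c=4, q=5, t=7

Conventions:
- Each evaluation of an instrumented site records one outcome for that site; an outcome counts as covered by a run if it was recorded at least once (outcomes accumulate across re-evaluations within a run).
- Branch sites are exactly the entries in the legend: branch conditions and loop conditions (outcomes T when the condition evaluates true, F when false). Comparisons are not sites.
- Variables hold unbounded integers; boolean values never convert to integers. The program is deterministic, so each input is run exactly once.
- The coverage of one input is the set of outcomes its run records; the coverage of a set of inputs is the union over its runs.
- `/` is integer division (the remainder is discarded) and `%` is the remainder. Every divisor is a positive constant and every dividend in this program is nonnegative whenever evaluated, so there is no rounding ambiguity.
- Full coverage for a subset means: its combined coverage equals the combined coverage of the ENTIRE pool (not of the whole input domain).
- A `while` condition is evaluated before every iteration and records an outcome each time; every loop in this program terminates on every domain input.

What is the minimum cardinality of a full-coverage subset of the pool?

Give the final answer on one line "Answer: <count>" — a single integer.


#1 (c=1, q=4, t=5) -> B1->F, B2->T, B3->T, B3->T, B3->T, B3->T, B3->T, B3->T, B3->T, B3->T, B3->T, B3->T, B3->F, B4->F, ...; covered: B1=F, B2=T, B3=T, B3=F, B4=F, B5=T, B6=F, B7=T, B7=F, B8=T
#2 (c=5, q=2, t=2) -> B1->T, B2->T, B3->T, B3->T, B3->T, B3->F, B4->F, B5->T, B6->T, B7->T, B7->T, B7->T, B7->T, B7->F, ...; covered: B1=T, B2=T, B3=T, B3=F, B4=F, B5=T, B6=T, B7=T, B7=F, B8=F
#3 (c=4, q=8, t=1) -> B1->F, B2->T, B3->T, B3->T, B3->T, B3->F, B4->T, B7->F, B8->F; covered: B1=F, B2=T, B3=T, B3=F, B4=T, B7=F, B8=F
#4 (c=4, q=5, t=7) -> B1->F, B2->T, B3->T, B3->T, B3->T, B3->T, B3->T, B3->T, B3->T, B3->T, B3->T, B3->F, B4->T, B7->F, ...; covered: B1=F, B2=T, B3=T, B3=F, B4=T, B7=F, B8=F
together the pool reaches 14 outcomes: B1=T, B1=F, B2=T, B3=T, B3=F, B4=T, B4=F, B5=T, B6=T, B6=F, B7=T, B7=F, B8=T, B8=F
checked all size-1 subsets: none covers 14 outcomes (max 10/14)
checked all size-2 subsets: none covers 14 outcomes (max 13/14)
the canonical winner is {1, 2, 3}: size 3, full 14-outcome coverage, earliest index list among size-3 covers
Answer: 3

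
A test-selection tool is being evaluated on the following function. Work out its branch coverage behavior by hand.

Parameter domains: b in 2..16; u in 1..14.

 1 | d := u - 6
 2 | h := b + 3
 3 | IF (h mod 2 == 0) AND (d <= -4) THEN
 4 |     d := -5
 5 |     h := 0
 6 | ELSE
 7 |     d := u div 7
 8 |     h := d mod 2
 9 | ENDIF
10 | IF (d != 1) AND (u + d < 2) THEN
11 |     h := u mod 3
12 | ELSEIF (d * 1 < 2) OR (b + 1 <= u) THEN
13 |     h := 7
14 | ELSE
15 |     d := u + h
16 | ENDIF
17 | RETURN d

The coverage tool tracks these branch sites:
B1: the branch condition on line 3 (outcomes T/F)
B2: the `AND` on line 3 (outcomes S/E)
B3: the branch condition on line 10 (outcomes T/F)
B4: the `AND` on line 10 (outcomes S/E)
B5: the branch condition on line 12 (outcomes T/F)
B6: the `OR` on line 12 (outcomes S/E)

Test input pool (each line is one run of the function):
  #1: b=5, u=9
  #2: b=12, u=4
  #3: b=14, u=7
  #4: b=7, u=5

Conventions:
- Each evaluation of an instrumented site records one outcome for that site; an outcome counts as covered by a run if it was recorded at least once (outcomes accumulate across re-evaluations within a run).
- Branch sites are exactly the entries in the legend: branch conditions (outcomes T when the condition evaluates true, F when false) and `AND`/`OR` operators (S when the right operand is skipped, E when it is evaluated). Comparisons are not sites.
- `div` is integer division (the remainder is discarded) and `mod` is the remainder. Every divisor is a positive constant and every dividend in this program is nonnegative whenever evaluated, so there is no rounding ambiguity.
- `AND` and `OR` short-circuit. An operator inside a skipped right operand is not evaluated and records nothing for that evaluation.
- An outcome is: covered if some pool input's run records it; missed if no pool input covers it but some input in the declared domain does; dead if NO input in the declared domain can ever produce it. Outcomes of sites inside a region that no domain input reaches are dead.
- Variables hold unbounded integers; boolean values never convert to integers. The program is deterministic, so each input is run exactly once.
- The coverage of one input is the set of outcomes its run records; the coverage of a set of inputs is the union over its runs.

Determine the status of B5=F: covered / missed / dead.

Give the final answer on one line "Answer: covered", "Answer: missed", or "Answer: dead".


no pool input records B5=F
but domain input (b=14, u=14) does record it -> reachable, so missed
Answer: missed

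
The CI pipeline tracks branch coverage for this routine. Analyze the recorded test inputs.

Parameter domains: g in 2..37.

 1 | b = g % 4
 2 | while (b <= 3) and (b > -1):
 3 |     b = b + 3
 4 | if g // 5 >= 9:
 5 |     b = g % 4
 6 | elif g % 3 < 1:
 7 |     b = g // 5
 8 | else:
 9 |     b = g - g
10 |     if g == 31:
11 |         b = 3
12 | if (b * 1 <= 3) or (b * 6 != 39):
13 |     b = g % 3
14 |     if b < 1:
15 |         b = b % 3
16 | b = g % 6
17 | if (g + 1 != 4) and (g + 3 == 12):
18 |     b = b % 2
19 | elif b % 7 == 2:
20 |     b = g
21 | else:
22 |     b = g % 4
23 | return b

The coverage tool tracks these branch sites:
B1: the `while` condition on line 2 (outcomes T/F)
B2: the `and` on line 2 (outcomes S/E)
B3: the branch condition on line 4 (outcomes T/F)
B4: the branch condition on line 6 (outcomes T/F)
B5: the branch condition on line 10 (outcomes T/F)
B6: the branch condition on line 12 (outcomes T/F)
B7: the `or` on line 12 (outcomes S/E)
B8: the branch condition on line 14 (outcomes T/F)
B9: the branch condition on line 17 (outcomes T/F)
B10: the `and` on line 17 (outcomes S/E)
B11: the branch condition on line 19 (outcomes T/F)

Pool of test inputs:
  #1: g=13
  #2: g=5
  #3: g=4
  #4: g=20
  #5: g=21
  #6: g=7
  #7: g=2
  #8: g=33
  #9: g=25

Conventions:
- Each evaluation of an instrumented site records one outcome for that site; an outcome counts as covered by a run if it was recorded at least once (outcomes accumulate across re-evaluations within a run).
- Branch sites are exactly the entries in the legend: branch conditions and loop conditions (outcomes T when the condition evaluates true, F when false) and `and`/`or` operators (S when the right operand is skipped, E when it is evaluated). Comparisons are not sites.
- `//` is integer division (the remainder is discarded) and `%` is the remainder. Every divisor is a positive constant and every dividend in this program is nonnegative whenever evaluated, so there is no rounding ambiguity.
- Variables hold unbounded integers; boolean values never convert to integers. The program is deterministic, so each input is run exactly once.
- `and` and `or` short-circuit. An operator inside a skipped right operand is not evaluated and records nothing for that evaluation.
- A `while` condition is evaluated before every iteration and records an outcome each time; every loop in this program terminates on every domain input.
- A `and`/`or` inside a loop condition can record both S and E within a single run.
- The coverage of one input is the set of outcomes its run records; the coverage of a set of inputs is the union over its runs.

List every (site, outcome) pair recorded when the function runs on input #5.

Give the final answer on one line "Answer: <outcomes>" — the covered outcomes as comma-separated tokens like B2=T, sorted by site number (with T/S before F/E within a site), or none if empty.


Running input #5 (g=21), event by event:
  B2->E, B1->T, B2->S, B1->F, B3->F, B4->T, B7->E, B6->T, B8->T, B10->E
  B9->F, B11->F
as a set, this run covers: B1=T, B1=F, B2=S, B2=E, B3=F, B4=T, B6=T, B7=E, B8=T, B9=F, B10=E, B11=F
Answer: B1=T, B1=F, B2=S, B2=E, B3=F, B4=T, B6=T, B7=E, B8=T, B9=F, B10=E, B11=F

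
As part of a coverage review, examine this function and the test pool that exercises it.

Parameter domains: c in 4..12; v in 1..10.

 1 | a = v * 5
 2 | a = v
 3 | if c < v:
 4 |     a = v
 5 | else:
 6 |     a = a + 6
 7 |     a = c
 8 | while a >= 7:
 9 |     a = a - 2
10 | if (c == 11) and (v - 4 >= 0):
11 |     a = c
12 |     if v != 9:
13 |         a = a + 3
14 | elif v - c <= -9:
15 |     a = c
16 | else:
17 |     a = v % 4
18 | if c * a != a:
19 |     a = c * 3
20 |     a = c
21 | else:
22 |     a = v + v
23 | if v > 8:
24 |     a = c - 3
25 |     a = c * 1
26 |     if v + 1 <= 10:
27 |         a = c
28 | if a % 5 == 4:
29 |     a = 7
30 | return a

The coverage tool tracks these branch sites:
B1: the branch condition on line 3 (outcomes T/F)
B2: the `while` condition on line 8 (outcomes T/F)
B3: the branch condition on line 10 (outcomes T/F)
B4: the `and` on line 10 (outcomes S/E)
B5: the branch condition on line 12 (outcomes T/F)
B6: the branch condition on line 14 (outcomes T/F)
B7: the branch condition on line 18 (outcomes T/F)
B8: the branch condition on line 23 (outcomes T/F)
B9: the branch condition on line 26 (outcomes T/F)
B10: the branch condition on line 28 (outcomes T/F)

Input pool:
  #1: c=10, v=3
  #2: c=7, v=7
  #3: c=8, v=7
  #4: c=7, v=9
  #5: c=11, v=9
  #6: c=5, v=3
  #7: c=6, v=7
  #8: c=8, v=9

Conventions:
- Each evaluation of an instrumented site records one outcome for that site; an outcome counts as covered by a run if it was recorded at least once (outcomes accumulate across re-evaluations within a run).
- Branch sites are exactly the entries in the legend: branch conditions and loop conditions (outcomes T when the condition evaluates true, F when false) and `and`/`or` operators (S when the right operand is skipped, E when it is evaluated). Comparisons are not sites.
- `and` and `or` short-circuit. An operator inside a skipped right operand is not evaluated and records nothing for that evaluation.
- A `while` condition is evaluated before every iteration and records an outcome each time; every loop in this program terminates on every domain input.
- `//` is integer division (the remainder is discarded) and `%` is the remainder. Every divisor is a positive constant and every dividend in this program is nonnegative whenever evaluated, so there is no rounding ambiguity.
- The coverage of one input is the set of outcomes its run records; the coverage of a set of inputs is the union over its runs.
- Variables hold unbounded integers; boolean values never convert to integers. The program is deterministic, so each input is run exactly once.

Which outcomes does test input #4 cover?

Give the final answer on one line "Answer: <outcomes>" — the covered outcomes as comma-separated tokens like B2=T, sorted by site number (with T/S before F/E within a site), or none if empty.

Running input #4 (c=7, v=9), event by event:
  B1->T, B2->T, B2->T, B2->F, B4->S, B3->F, B6->F, B7->T, B8->T, B9->T
  B10->F
as a set, this run covers: B1=T, B2=T, B2=F, B3=F, B4=S, B6=F, B7=T, B8=T, B9=T, B10=F

Answer: B1=T, B2=T, B2=F, B3=F, B4=S, B6=F, B7=T, B8=T, B9=T, B10=F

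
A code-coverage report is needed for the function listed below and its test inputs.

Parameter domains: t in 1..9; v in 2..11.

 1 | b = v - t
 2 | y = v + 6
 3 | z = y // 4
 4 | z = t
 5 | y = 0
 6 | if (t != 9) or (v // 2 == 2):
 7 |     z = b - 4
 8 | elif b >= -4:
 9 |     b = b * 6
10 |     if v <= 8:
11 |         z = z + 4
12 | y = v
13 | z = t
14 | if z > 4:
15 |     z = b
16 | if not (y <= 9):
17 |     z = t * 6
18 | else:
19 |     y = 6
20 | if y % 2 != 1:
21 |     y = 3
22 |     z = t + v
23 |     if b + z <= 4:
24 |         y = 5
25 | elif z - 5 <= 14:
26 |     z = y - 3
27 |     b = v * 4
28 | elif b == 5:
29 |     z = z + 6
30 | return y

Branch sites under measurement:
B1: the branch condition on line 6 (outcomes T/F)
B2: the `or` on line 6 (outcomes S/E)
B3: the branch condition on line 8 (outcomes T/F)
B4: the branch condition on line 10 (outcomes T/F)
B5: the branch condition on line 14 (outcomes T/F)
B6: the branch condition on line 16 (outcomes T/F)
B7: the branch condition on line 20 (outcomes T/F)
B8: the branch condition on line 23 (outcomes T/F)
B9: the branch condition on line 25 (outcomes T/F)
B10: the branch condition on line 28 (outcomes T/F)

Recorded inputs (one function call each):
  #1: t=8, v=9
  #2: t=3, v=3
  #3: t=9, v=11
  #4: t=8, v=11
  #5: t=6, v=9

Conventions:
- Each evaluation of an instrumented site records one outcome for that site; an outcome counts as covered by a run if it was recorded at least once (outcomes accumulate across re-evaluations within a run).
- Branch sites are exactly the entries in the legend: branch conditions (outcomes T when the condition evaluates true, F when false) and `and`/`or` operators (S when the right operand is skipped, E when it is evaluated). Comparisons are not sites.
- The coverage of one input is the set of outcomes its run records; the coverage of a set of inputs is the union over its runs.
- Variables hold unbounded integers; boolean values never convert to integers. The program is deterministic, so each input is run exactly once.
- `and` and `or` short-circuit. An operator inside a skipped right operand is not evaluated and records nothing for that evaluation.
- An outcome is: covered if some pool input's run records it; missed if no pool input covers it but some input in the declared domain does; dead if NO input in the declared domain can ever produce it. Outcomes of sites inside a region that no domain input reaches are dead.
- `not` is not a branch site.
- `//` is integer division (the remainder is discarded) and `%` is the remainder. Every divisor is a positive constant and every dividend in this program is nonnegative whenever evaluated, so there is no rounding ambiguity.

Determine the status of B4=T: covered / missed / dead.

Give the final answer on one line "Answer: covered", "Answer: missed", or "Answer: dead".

no pool input records B4=T
but domain input (t=9, v=6) does record it -> reachable, so missed

Answer: missed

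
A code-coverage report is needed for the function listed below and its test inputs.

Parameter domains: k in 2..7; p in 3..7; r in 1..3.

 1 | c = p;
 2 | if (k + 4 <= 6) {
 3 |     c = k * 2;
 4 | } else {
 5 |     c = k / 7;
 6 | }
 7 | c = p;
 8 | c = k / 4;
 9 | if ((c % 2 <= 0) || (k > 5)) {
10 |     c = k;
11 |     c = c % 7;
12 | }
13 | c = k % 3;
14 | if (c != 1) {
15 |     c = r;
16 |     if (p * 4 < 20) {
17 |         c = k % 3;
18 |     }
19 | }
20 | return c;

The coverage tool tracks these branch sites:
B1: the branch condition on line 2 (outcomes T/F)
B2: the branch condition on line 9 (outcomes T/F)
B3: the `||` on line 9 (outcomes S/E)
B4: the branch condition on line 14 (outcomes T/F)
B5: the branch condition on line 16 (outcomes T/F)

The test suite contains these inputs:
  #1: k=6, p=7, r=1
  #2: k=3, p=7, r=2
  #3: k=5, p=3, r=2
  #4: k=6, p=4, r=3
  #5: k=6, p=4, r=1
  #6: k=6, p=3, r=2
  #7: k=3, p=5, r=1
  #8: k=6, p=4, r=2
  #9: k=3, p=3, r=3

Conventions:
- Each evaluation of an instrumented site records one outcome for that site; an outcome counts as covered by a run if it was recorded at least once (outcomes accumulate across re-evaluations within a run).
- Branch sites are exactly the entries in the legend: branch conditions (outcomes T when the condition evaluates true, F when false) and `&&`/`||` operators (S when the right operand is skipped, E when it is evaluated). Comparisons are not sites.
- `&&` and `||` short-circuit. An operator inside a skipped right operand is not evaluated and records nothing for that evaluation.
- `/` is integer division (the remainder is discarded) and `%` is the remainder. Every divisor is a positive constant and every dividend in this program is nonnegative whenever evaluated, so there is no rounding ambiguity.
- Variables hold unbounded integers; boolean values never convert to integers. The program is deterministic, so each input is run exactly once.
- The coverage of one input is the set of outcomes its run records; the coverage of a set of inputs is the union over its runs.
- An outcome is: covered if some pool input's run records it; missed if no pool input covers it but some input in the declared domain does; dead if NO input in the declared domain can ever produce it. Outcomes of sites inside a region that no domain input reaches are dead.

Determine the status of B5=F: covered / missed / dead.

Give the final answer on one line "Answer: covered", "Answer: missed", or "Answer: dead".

B5=F is recorded by pool input(s) 1, 2, 7 -> covered

Answer: covered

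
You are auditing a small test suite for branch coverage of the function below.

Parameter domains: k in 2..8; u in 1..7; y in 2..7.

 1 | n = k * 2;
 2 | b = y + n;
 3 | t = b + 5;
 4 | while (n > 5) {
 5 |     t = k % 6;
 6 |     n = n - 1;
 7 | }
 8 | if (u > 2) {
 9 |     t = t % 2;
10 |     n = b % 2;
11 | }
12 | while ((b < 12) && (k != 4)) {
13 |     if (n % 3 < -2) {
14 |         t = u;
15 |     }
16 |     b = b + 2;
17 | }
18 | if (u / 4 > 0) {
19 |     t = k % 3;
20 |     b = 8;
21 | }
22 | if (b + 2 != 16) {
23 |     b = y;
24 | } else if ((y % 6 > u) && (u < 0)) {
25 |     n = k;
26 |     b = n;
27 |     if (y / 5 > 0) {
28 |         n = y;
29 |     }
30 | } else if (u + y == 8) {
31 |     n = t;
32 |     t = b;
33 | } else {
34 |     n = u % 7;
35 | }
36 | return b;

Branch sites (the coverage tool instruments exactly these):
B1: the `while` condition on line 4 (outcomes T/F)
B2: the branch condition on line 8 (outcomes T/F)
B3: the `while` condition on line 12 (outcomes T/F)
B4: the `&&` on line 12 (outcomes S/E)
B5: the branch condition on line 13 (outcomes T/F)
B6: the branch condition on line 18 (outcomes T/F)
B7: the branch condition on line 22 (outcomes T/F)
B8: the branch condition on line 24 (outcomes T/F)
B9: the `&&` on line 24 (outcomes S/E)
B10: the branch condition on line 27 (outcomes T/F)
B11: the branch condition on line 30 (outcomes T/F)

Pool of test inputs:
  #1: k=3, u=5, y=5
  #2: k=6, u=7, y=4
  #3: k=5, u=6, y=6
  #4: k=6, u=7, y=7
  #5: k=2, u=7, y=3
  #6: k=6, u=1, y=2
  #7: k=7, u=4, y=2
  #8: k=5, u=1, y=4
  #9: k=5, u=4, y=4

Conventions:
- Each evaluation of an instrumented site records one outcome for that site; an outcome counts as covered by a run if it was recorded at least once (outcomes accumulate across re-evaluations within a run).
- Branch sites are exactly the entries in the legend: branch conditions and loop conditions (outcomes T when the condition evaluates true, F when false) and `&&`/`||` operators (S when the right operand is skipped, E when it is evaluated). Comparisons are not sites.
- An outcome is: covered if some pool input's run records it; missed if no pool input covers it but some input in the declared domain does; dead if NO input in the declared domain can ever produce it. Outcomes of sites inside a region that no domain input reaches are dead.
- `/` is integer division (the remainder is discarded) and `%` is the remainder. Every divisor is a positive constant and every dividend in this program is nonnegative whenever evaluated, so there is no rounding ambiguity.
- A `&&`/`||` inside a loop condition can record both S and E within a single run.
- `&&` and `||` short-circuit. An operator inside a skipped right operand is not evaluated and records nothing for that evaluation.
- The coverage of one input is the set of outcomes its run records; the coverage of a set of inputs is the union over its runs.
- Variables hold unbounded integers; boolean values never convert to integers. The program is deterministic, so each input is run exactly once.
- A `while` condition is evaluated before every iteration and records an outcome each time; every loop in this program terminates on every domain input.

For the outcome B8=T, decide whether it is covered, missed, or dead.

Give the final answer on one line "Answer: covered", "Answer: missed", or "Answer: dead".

no pool input records B8=T
checking all 294 inputs in the declared domain: B8=T is never recorded -> dead

Answer: dead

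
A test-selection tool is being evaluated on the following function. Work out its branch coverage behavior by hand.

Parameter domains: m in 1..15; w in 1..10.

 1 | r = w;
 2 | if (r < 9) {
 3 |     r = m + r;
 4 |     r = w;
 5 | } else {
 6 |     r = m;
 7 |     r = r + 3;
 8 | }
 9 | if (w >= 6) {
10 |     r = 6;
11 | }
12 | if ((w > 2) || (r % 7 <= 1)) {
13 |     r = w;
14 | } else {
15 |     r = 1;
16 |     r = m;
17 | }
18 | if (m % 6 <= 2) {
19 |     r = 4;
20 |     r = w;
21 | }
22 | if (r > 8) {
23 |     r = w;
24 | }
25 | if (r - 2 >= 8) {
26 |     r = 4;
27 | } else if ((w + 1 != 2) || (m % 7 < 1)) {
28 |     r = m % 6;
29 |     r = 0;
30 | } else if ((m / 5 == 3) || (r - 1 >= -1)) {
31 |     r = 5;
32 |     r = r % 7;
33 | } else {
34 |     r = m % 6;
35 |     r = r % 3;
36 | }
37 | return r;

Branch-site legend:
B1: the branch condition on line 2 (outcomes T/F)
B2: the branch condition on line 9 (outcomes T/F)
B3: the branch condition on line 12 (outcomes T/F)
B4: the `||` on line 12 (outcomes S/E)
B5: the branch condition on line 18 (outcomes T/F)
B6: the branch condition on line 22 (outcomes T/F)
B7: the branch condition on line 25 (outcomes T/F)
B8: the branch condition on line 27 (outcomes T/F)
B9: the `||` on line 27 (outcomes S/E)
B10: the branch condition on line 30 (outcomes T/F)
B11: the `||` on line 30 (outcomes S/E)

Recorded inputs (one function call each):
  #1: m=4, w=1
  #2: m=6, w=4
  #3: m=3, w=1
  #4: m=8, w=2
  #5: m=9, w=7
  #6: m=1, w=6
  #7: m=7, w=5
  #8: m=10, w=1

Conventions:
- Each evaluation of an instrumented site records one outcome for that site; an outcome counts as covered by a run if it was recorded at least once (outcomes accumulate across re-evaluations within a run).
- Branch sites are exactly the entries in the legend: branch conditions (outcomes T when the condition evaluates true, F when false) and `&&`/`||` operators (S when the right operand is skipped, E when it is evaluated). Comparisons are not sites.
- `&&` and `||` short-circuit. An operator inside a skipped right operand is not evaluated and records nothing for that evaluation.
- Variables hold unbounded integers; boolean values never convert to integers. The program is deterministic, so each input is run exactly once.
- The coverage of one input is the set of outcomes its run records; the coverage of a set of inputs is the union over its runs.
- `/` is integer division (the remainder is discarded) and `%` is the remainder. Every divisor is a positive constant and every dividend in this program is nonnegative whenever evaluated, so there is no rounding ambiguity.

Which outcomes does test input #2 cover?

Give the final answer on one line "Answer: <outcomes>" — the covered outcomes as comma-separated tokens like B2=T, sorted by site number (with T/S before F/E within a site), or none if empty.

Tracing the run of input #2 (m=6, w=4):
  B1->T, B2->F, B4->S, B3->T, B5->T, B6->F, B7->F, B9->S, B8->T
distinct outcomes covered: B1=T, B2=F, B3=T, B4=S, B5=T, B6=F, B7=F, B8=T, B9=S

Answer: B1=T, B2=F, B3=T, B4=S, B5=T, B6=F, B7=F, B8=T, B9=S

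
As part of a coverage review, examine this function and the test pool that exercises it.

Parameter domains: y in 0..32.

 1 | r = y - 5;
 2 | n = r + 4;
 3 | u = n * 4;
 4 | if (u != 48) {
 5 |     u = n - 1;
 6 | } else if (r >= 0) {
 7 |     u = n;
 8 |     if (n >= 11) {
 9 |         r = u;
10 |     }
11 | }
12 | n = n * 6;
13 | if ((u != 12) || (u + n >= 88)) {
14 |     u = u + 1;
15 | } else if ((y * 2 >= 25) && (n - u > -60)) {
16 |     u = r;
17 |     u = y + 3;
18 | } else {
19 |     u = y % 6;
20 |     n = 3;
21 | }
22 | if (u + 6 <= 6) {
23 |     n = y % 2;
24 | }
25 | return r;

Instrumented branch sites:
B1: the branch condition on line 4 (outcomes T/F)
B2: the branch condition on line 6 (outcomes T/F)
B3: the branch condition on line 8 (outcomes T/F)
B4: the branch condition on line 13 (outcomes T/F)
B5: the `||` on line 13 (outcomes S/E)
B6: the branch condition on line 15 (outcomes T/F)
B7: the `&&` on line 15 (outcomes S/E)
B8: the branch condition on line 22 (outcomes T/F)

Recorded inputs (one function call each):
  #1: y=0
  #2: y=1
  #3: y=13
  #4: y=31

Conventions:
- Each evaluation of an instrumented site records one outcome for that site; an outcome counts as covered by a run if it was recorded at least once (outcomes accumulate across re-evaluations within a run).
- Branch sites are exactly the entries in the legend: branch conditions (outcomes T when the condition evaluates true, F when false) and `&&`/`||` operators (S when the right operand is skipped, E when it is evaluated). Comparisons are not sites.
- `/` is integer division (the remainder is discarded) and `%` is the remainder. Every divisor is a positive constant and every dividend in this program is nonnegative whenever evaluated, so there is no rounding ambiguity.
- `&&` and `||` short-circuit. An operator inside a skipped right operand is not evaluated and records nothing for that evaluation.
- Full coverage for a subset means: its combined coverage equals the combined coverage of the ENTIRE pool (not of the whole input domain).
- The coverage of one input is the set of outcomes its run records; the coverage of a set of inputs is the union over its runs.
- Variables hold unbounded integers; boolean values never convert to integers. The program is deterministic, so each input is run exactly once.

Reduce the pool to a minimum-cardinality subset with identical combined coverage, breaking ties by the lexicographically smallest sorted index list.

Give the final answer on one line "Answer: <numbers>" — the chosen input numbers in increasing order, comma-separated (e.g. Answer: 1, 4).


#1 (y=0) -> B1->T, B5->S, B4->T, B8->T; covered: B1=T, B4=T, B5=S, B8=T
#2 (y=1) -> B1->T, B5->S, B4->T, B8->T; covered: B1=T, B4=T, B5=S, B8=T
#3 (y=13) -> B1->F, B2->T, B3->T, B5->E, B4->F, B7->E, B6->T, B8->F; covered: B1=F, B2=T, B3=T, B4=F, B5=E, B6=T, B7=E, B8=F
#4 (y=31) -> B1->T, B5->S, B4->T, B8->F; covered: B1=T, B4=T, B5=S, B8=F
union over all inputs: B1=T, B1=F, B2=T, B3=T, B4=T, B4=F, B5=S, B5=E, B6=T, B7=E, B8=T, B8=F (12 outcomes)
checked all size-1 subsets: none covers 12 outcomes (max 8/12)
size 2: inputs {1, 3} cover all 12 outcomes, and no lexicographically smaller subset of this size does
Answer: 1, 3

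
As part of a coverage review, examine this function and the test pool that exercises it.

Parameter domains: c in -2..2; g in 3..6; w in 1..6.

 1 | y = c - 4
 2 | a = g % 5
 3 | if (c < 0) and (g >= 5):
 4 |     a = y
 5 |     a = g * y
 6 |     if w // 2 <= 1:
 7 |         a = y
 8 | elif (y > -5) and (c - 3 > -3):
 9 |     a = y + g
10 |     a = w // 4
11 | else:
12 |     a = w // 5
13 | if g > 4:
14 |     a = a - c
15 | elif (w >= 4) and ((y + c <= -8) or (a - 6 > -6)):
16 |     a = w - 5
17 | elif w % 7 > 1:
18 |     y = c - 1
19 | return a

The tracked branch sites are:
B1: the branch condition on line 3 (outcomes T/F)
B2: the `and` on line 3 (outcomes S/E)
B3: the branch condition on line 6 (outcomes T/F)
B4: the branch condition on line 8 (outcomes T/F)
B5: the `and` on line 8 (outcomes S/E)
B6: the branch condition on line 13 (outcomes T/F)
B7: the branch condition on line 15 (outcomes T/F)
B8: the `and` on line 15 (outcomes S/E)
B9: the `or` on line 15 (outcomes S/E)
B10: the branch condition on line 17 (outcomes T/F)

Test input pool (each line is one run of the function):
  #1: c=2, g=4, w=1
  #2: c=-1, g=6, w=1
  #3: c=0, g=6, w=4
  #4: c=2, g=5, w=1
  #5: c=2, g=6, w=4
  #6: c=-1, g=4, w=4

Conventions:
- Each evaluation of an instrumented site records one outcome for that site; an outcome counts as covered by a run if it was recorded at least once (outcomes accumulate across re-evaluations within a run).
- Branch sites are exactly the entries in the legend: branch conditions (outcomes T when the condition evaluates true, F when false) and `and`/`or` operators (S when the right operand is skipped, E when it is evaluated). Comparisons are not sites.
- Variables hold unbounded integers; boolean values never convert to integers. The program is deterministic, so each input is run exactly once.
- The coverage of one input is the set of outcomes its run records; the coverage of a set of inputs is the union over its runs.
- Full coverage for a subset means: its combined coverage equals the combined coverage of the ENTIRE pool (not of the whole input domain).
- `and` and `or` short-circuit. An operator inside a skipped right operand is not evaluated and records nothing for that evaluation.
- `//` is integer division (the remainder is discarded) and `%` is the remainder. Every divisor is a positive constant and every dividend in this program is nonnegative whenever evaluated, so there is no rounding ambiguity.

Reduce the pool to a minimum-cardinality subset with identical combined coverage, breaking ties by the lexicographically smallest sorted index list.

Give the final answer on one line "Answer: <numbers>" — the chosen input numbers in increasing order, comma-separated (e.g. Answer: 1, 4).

#1 (c=2, g=4, w=1) -> B2->S, B1->F, B5->E, B4->T, B6->F, B8->S, B7->F, B10->F; covered: B1=F, B2=S, B4=T, B5=E, B6=F, B7=F, B8=S, B10=F
#2 (c=-1, g=6, w=1) -> B2->E, B1->T, B3->T, B6->T; covered: B1=T, B2=E, B3=T, B6=T
#3 (c=0, g=6, w=4) -> B2->S, B1->F, B5->E, B4->F, B6->T; covered: B1=F, B2=S, B4=F, B5=E, B6=T
#4 (c=2, g=5, w=1) -> B2->S, B1->F, B5->E, B4->T, B6->T; covered: B1=F, B2=S, B4=T, B5=E, B6=T
#5 (c=2, g=6, w=4) -> B2->S, B1->F, B5->E, B4->T, B6->T; covered: B1=F, B2=S, B4=T, B5=E, B6=T
#6 (c=-1, g=4, w=4) -> B2->E, B1->F, B5->S, B4->F, B6->F, B8->E, B9->E, B7->F, B10->T; covered: B1=F, B2=E, B4=F, B5=S, B6=F, B7=F, B8=E, B9=E, B10=T
together the pool reaches 17 outcomes: B1=T, B1=F, B2=S, B2=E, B3=T, B4=T, B4=F, B5=S, B5=E, B6=T, B6=F, B7=F, B8=S, B8=E, B9=E, B10=T, B10=F
size 1 is not enough: best union over all size-1 subsets is 9/17
size 2 is not enough: best union over all size-2 subsets is 14/17
at size 3, {1, 2, 6} reaches all 17 outcomes; every lexicographically earlier size-3 subset fails

Answer: 1, 2, 6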